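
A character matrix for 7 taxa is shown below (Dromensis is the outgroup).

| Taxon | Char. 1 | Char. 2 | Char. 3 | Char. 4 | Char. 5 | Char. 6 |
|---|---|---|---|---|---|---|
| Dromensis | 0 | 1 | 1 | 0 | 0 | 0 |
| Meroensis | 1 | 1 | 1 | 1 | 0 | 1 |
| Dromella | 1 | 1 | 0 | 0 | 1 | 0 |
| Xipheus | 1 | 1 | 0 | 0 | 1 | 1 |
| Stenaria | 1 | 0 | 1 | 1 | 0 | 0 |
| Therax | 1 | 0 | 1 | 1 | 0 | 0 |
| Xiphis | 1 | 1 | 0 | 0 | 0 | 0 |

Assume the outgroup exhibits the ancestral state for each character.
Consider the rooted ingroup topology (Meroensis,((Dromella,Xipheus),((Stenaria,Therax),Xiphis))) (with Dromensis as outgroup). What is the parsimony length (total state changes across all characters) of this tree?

Map each character onto (Meroensis,((Dromella,Xipheus),((Stenaria,Therax),Xiphis))) (rooted by Dromensis) and count the minimum state changes it requires (Fitch parsimony):
Char. 1: 1; Char. 2: 1; Char. 3: 2; Char. 4: 2; Char. 5: 1; Char. 6: 2.
Total tree length = 9.

9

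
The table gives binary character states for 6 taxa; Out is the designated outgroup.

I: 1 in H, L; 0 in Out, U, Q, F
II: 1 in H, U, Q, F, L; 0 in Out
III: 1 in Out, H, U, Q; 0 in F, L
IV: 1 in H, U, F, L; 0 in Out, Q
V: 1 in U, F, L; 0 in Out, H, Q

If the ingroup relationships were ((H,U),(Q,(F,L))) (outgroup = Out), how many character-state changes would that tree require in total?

8

Map each character onto ((H,U),(Q,(F,L))) (rooted by Out) and count the minimum state changes it requires (Fitch parsimony):
I: 2; II: 1; III: 1; IV: 2; V: 2.
Total tree length = 8.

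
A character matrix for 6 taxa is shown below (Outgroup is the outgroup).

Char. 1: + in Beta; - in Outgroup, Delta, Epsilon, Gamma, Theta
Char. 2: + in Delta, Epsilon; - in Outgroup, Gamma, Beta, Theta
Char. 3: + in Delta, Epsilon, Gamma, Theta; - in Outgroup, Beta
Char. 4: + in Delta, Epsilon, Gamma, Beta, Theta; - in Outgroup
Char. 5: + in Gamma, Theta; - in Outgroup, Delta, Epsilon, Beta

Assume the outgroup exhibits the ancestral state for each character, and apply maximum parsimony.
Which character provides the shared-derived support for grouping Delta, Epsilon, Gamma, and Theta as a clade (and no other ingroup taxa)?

Char. 3

The outgroup has state '-' for every character, so '+' is the derived state throughout.
Char. 1 (derived state '+') is unique to Beta (autapomorphy; uninformative for grouping).
Char. 2 (derived state '+') is shared by Delta and Epsilon — a synapomorphy uniting that clade.
Char. 3: derived state '+' in Delta, Epsilon, Gamma, and Theta only — synapomorphy for {Delta, Epsilon, Gamma, Theta}.
Char. 4 (derived state '+') is shared by all ingroup taxa — unites the whole ingroup.
Only Gamma and Theta show the derived state '+' for Char. 5, supporting them as a clade.
Most parsimonious ingroup topology: (((Delta,Epsilon),(Gamma,Theta)),Beta).
The clade {Delta, Epsilon, Gamma, Theta} is supported by Char. 3: its derived state '+' occurs in exactly those taxa and in no other taxon (including the outgroup).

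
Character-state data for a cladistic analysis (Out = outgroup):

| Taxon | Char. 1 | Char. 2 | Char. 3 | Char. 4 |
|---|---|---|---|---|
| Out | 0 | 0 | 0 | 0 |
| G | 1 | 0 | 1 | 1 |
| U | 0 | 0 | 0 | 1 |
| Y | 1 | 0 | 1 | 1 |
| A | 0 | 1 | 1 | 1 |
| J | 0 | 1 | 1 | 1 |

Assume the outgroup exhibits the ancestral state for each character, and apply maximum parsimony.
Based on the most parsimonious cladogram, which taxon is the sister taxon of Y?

G

The outgroup has state '0' for every character, so '1' is the derived state throughout.
Char. 1 (derived state '1') is shared by G and Y — a synapomorphy uniting that clade.
Char. 2: derived state '1' in A and J only — synapomorphy for {A, J}.
Char. 3: derived state '1' in A, G, J, and Y only — synapomorphy for {A, G, J, Y}.
Char. 4 (derived state '1') is shared by all ingroup taxa — unites the whole ingroup.
Most parsimonious ingroup topology: (((G,Y),(A,J)),U).
Y and G form a cherry on this tree, so they are sister taxa.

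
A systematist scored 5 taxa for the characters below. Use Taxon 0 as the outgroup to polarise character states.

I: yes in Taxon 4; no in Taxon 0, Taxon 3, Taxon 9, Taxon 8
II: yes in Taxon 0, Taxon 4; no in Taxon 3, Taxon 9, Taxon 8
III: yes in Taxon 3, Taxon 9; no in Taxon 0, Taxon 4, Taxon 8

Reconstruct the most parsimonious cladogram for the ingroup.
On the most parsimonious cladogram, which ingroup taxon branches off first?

Character polarity is set by the outgroup: the derived state is whichever differs from the outgroup's state, so for II the derived state is 'no', and for the remaining characters it is 'yes'.
I: derived state 'yes' in Taxon 4 only — an autapomorphy, so it tells us nothing about relationships among taxa.
II (derived state 'no') is shared by Taxon 3, Taxon 8, and Taxon 9 — a synapomorphy uniting that clade.
Only Taxon 3 and Taxon 9 show the derived state 'yes' for III, supporting them as a clade.
Most parsimonious ingroup topology: (((Taxon 3,Taxon 9),Taxon 8),Taxon 4).
Taxon 4 is sister to the clade containing all other ingroup taxa, so it is the earliest-diverging (most basal) ingroup lineage.

Taxon 4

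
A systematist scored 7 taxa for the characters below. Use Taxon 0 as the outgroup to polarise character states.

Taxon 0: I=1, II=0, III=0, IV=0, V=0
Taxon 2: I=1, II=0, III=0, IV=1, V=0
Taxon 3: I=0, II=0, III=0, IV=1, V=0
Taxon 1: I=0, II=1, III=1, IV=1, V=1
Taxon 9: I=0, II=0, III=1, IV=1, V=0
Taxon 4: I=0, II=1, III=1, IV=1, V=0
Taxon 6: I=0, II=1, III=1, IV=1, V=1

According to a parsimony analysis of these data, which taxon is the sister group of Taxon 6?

Taxon 1

Character polarity is set by the outgroup: the derived state is whichever differs from the outgroup's state, so for I the derived state is '0', and for the remaining characters it is '1'.
Only Taxon 1, Taxon 3, Taxon 4, Taxon 6, and Taxon 9 show the derived state '0' for I, supporting them as a clade.
Only Taxon 1, Taxon 4, and Taxon 6 show the derived state '1' for II, supporting them as a clade.
III (derived state '1') is shared by Taxon 1, Taxon 4, Taxon 6, and Taxon 9 — a synapomorphy uniting that clade.
All ingroup taxa share the derived state '1' for IV; it defines the ingroup but does not resolve relationships within it.
V: derived state '1' in Taxon 1 and Taxon 6 only — synapomorphy for {Taxon 1, Taxon 6}.
Most parsimonious ingroup topology: (Taxon 2,(Taxon 3,(((Taxon 1,Taxon 6),Taxon 4),Taxon 9))).
Taxon 6 and Taxon 1 form a cherry on this tree, so they are sister taxa.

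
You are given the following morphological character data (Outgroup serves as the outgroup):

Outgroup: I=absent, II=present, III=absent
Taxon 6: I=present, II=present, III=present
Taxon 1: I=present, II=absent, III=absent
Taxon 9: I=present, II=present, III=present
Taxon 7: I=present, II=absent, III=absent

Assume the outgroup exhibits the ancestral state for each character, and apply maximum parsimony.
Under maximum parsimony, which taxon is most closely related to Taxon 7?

Character polarity is set by the outgroup: the derived state is whichever differs from the outgroup's state, so for II the derived state is 'absent', and for the remaining characters it is 'present'.
All ingroup taxa share the derived state 'present' for I; it defines the ingroup but does not resolve relationships within it.
II: derived state 'absent' in Taxon 1 and Taxon 7 only — synapomorphy for {Taxon 1, Taxon 7}.
III (derived state 'present') is shared by Taxon 6 and Taxon 9 — a synapomorphy uniting that clade.
Most parsimonious ingroup topology: ((Taxon 6,Taxon 9),(Taxon 1,Taxon 7)).
Taxon 7 and Taxon 1 form a cherry on this tree, so they are sister taxa.

Taxon 1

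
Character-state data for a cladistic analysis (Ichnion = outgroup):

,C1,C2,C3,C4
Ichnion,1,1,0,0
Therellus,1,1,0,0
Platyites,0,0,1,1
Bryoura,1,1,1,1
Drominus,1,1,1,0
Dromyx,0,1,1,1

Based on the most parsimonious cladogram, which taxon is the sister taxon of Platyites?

Character polarity is set by the outgroup: the derived state is whichever differs from the outgroup's state, so for C1, C2 the derived state is '0', and for the remaining characters it is '1'.
C1 (derived state '0') is shared by Dromyx and Platyites — a synapomorphy uniting that clade.
C2 (derived state '0') is unique to Platyites (autapomorphy; uninformative for grouping).
C3: derived state '1' in Bryoura, Drominus, Dromyx, and Platyites only — synapomorphy for {Bryoura, Drominus, Dromyx, Platyites}.
C4 (derived state '1') is shared by Bryoura, Dromyx, and Platyites — a synapomorphy uniting that clade.
Most parsimonious ingroup topology: (Therellus,(((Platyites,Dromyx),Bryoura),Drominus)).
Platyites and Dromyx form a cherry on this tree, so they are sister taxa.

Dromyx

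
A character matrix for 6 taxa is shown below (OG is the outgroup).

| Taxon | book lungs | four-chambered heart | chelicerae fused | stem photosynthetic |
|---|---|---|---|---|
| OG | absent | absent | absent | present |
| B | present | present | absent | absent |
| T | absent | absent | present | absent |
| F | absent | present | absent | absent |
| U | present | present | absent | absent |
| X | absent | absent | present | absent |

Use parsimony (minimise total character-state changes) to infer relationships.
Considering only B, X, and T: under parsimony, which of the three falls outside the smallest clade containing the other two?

Character polarity is set by the outgroup: the derived state is whichever differs from the outgroup's state, so for stem photosynthetic the derived state is 'absent', and for the remaining characters it is 'present'.
Only B and U show the derived state 'present' for book lungs, supporting them as a clade.
four-chambered heart: derived state 'present' in B, F, and U only — synapomorphy for {B, F, U}.
chelicerae fused (derived state 'present') is shared by T and X — a synapomorphy uniting that clade.
All ingroup taxa share the derived state 'absent' for stem photosynthetic; it defines the ingroup but does not resolve relationships within it.
Most parsimonious ingroup topology: (((B,U),F),(T,X)).
X and T share a more recent common ancestor with each other than either does with B, so B is the least closely related of the three.

B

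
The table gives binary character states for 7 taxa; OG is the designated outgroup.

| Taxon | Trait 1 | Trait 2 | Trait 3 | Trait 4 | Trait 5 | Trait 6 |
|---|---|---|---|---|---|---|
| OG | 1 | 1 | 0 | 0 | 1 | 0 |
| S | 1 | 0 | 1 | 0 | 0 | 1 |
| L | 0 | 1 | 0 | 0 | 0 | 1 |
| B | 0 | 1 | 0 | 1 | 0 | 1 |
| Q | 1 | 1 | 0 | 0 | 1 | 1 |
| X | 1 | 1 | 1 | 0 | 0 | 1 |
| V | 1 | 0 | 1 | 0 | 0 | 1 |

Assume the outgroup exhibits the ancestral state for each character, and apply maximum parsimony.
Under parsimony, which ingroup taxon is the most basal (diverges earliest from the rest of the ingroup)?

Q

Character polarity is set by the outgroup: the derived state is whichever differs from the outgroup's state, so for Trait 1, Trait 2, Trait 5 the derived state is '0', and for the remaining characters it is '1'.
Trait 1 (derived state '0') is shared by B and L — a synapomorphy uniting that clade.
Trait 2 (derived state '0') is shared by S and V — a synapomorphy uniting that clade.
Only S, V, and X show the derived state '1' for Trait 3, supporting them as a clade.
Trait 4 (derived state '1') is unique to B (autapomorphy; uninformative for grouping).
Trait 5: derived state '0' in B, L, S, V, and X only — synapomorphy for {B, L, S, V, X}.
All ingroup taxa share the derived state '1' for Trait 6; it defines the ingroup but does not resolve relationships within it.
Most parsimonious ingroup topology: ((((S,V),X),(L,B)),Q).
Q is sister to the clade containing all other ingroup taxa, so it is the earliest-diverging (most basal) ingroup lineage.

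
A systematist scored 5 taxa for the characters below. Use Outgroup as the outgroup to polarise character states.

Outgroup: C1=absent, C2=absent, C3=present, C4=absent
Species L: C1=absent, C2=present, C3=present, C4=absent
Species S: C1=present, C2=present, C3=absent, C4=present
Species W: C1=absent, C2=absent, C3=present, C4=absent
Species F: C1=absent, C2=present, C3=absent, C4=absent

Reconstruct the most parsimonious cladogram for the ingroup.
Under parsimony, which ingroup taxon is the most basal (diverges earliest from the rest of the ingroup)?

Character polarity is set by the outgroup: the derived state is whichever differs from the outgroup's state, so for C3 the derived state is 'absent', and for the remaining characters it is 'present'.
C1: derived state 'present' in Species S only — an autapomorphy, so it tells us nothing about relationships among taxa.
C2: derived state 'present' in Species F, Species L, and Species S only — synapomorphy for {Species F, Species L, Species S}.
Only Species F and Species S show the derived state 'absent' for C3, supporting them as a clade.
C4: derived state 'present' in Species S only — an autapomorphy, so it tells us nothing about relationships among taxa.
Most parsimonious ingroup topology: ((Species L,(Species S,Species F)),Species W).
Species W is sister to the clade containing all other ingroup taxa, so it is the earliest-diverging (most basal) ingroup lineage.

Species W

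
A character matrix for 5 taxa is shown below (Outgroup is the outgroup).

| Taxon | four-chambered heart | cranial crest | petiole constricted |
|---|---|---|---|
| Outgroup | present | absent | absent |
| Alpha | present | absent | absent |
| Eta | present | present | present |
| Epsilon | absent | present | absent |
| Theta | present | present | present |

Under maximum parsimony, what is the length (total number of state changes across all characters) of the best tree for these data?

Character polarity is set by the outgroup: the derived state is whichever differs from the outgroup's state, so for four-chambered heart the derived state is 'absent', and for the remaining characters it is 'present'.
four-chambered heart: derived state 'absent' in Epsilon only — an autapomorphy, so it tells us nothing about relationships among taxa.
cranial crest (derived state 'present') is shared by Epsilon, Eta, and Theta — a synapomorphy uniting that clade.
Only Eta and Theta show the derived state 'present' for petiole constricted, supporting them as a clade.
Most parsimonious ingroup topology: (Alpha,((Eta,Theta),Epsilon)).
Changes per character on this tree: four-chambered heart: 1; cranial crest: 1; petiole constricted: 1.
Total = 3.

3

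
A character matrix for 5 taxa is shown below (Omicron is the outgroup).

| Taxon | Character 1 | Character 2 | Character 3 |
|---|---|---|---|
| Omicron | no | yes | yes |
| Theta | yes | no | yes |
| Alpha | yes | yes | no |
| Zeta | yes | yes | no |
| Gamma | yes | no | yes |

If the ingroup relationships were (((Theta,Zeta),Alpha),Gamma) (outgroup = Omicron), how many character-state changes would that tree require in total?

Map each character onto (((Theta,Zeta),Alpha),Gamma) (rooted by Omicron) and count the minimum state changes it requires (Fitch parsimony):
Character 1: 1; Character 2: 2; Character 3: 2.
Total tree length = 5.

5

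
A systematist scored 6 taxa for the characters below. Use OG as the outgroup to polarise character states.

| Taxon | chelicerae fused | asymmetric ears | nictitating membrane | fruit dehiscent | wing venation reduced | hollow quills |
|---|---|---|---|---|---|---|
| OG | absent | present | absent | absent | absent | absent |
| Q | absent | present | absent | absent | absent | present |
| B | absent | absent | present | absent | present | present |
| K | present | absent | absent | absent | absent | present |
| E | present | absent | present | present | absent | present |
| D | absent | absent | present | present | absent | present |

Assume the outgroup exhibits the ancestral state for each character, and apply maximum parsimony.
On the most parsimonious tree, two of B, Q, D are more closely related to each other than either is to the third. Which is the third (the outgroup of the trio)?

Character polarity is set by the outgroup: the derived state is whichever differs from the outgroup's state, so for asymmetric ears the derived state is 'absent', and for the remaining characters it is 'present'.
chelicerae fused groups E and K, which is incompatible with the clades supported by the remaining characters; treating it as convergent (homoplasy) costs fewer steps than any alternative tree.
asymmetric ears: derived state 'absent' in B, D, E, and K only — synapomorphy for {B, D, E, K}.
nictitating membrane (derived state 'present') is shared by B, D, and E — a synapomorphy uniting that clade.
fruit dehiscent: derived state 'present' in D and E only — synapomorphy for {D, E}.
wing venation reduced (derived state 'present') is unique to B (autapomorphy; uninformative for grouping).
hollow quills (derived state 'present') is shared by all ingroup taxa — unites the whole ingroup.
Most parsimonious ingroup topology: (Q,((B,(E,D)),K)).
D and B share a more recent common ancestor with each other than either does with Q, so Q is the least closely related of the three.

Q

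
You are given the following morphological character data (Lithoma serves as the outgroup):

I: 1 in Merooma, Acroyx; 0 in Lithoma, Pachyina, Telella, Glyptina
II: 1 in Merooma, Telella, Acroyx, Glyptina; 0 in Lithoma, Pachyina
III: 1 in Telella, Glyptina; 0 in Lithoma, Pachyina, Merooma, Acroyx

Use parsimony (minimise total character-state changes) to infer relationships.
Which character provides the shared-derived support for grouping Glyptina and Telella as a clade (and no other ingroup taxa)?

III

The outgroup has state '0' for every character, so '1' is the derived state throughout.
Only Acroyx and Merooma show the derived state '1' for I, supporting them as a clade.
II (derived state '1') is shared by Acroyx, Glyptina, Merooma, and Telella — a synapomorphy uniting that clade.
III: derived state '1' in Glyptina and Telella only — synapomorphy for {Glyptina, Telella}.
Most parsimonious ingroup topology: (Pachyina,((Merooma,Acroyx),(Telella,Glyptina))).
The clade {Glyptina, Telella} is supported by III: its derived state '1' occurs in exactly those taxa and in no other taxon (including the outgroup).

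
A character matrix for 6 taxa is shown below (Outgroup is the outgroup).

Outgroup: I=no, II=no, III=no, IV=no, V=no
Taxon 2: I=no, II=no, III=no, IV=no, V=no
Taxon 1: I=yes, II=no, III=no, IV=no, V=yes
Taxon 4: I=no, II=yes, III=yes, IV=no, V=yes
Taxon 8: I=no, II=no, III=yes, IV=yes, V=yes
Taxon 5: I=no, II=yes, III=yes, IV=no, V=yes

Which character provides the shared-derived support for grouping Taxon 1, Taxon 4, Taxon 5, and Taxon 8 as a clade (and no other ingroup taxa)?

The outgroup has state 'no' for every character, so 'yes' is the derived state throughout.
I (derived state 'yes') is unique to Taxon 1 (autapomorphy; uninformative for grouping).
II (derived state 'yes') is shared by Taxon 4 and Taxon 5 — a synapomorphy uniting that clade.
Only Taxon 4, Taxon 5, and Taxon 8 show the derived state 'yes' for III, supporting them as a clade.
IV: derived state 'yes' in Taxon 8 only — an autapomorphy, so it tells us nothing about relationships among taxa.
Only Taxon 1, Taxon 4, Taxon 5, and Taxon 8 show the derived state 'yes' for V, supporting them as a clade.
Most parsimonious ingroup topology: (Taxon 2,(Taxon 1,((Taxon 4,Taxon 5),Taxon 8))).
The clade {Taxon 1, Taxon 4, Taxon 5, Taxon 8} is supported by V: its derived state 'yes' occurs in exactly those taxa and in no other taxon (including the outgroup).

V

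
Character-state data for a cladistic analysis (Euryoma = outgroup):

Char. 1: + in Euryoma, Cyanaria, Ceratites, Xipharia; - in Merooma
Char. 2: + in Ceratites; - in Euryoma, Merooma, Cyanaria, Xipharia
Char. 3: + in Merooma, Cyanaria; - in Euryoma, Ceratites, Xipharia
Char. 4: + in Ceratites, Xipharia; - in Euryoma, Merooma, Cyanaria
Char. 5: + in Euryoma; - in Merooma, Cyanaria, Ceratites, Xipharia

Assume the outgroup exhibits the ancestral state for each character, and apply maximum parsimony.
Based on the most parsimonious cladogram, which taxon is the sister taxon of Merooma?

Cyanaria

Character polarity is set by the outgroup: the derived state is whichever differs from the outgroup's state, so for Char. 1, Char. 5 the derived state is '-', and for the remaining characters it is '+'.
Char. 1 (derived state '-') is unique to Merooma (autapomorphy; uninformative for grouping).
Char. 2 (derived state '+') is unique to Ceratites (autapomorphy; uninformative for grouping).
Char. 3 (derived state '+') is shared by Cyanaria and Merooma — a synapomorphy uniting that clade.
Char. 4: derived state '+' in Ceratites and Xipharia only — synapomorphy for {Ceratites, Xipharia}.
All ingroup taxa share the derived state '-' for Char. 5; it defines the ingroup but does not resolve relationships within it.
Most parsimonious ingroup topology: ((Merooma,Cyanaria),(Ceratites,Xipharia)).
Merooma and Cyanaria form a cherry on this tree, so they are sister taxa.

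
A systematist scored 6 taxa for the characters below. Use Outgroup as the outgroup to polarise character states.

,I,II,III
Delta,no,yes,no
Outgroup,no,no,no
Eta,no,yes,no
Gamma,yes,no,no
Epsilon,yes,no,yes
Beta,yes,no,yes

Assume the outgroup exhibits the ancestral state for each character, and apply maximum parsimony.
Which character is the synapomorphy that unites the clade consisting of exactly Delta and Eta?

The outgroup has state 'no' for every character, so 'yes' is the derived state throughout.
I: derived state 'yes' in Beta, Epsilon, and Gamma only — synapomorphy for {Beta, Epsilon, Gamma}.
II: derived state 'yes' in Delta and Eta only — synapomorphy for {Delta, Eta}.
Only Beta and Epsilon show the derived state 'yes' for III, supporting them as a clade.
Most parsimonious ingroup topology: ((Delta,Eta),(Gamma,(Beta,Epsilon))).
The clade {Delta, Eta} is supported by II: its derived state 'yes' occurs in exactly those taxa and in no other taxon (including the outgroup).

II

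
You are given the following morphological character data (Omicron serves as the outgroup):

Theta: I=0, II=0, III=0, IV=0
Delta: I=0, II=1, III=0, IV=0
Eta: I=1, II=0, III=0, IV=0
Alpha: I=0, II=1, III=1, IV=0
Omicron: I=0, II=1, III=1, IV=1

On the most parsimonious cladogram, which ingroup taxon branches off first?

Character polarity is set by the outgroup: the derived state is whichever differs from the outgroup's state, so for II, III, IV the derived state is '0', and for the remaining characters it is '1'.
I: derived state '1' in Eta only — an autapomorphy, so it tells us nothing about relationships among taxa.
Only Eta and Theta show the derived state '0' for II, supporting them as a clade.
Only Delta, Eta, and Theta show the derived state '0' for III, supporting them as a clade.
IV (derived state '0') is shared by all ingroup taxa — unites the whole ingroup.
Most parsimonious ingroup topology: ((Delta,(Theta,Eta)),Alpha).
Alpha is sister to the clade containing all other ingroup taxa, so it is the earliest-diverging (most basal) ingroup lineage.

Alpha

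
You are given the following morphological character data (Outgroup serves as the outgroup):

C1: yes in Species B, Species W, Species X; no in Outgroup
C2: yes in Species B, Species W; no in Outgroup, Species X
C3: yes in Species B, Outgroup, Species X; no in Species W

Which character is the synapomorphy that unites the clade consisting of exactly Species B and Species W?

Character polarity is set by the outgroup: the derived state is whichever differs from the outgroup's state, so for C3 the derived state is 'no', and for the remaining characters it is 'yes'.
All ingroup taxa share the derived state 'yes' for C1; it defines the ingroup but does not resolve relationships within it.
C2: derived state 'yes' in Species B and Species W only — synapomorphy for {Species B, Species W}.
C3: derived state 'no' in Species W only — an autapomorphy, so it tells us nothing about relationships among taxa.
Most parsimonious ingroup topology: ((Species W,Species B),Species X).
The clade {Species B, Species W} is supported by C2: its derived state 'yes' occurs in exactly those taxa and in no other taxon (including the outgroup).

C2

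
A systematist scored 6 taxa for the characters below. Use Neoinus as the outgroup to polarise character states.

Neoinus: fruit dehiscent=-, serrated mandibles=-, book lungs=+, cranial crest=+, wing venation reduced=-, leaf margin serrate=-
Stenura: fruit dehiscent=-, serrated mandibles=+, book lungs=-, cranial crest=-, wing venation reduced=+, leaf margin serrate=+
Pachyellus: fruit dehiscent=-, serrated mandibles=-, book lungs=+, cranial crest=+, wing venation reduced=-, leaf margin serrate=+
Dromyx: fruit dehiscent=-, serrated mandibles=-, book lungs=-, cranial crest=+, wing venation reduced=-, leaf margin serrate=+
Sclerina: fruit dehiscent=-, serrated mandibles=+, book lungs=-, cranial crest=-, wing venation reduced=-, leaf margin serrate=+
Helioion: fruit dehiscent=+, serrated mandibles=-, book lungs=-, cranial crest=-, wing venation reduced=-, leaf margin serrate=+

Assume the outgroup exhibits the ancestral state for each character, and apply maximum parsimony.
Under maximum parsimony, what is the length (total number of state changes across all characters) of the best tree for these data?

6

Character polarity is set by the outgroup: the derived state is whichever differs from the outgroup's state, so for book lungs, cranial crest the derived state is '-', and for the remaining characters it is '+'.
fruit dehiscent (derived state '+') is unique to Helioion (autapomorphy; uninformative for grouping).
Only Sclerina and Stenura show the derived state '+' for serrated mandibles, supporting them as a clade.
book lungs (derived state '-') is shared by Dromyx, Helioion, Sclerina, and Stenura — a synapomorphy uniting that clade.
cranial crest (derived state '-') is shared by Helioion, Sclerina, and Stenura — a synapomorphy uniting that clade.
wing venation reduced: derived state '+' in Stenura only — an autapomorphy, so it tells us nothing about relationships among taxa.
leaf margin serrate (derived state '+') is shared by all ingroup taxa — unites the whole ingroup.
Most parsimonious ingroup topology: ((((Stenura,Sclerina),Helioion),Dromyx),Pachyellus).
Changes per character on this tree: fruit dehiscent: 1; serrated mandibles: 1; book lungs: 1; cranial crest: 1; wing venation reduced: 1; leaf margin serrate: 1.
Total = 6.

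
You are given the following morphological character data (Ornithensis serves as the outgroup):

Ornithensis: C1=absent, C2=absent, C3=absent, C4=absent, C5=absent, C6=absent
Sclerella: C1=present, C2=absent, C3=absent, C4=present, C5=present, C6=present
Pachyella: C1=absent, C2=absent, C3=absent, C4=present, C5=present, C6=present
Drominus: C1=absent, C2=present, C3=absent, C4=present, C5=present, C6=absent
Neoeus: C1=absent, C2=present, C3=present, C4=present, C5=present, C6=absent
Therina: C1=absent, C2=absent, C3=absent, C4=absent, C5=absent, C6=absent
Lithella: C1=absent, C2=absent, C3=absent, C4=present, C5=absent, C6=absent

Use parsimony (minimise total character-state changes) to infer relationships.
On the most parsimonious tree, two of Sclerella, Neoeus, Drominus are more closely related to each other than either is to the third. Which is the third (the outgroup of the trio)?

The outgroup has state 'absent' for every character, so 'present' is the derived state throughout.
C1: derived state 'present' in Sclerella only — an autapomorphy, so it tells us nothing about relationships among taxa.
C2: derived state 'present' in Drominus and Neoeus only — synapomorphy for {Drominus, Neoeus}.
C3: derived state 'present' in Neoeus only — an autapomorphy, so it tells us nothing about relationships among taxa.
C4 (derived state 'present') is shared by Drominus, Lithella, Neoeus, Pachyella, and Sclerella — a synapomorphy uniting that clade.
Only Drominus, Neoeus, Pachyella, and Sclerella show the derived state 'present' for C5, supporting them as a clade.
Only Pachyella and Sclerella show the derived state 'present' for C6, supporting them as a clade.
Most parsimonious ingroup topology: ((((Sclerella,Pachyella),(Drominus,Neoeus)),Lithella),Therina).
Drominus and Neoeus share a more recent common ancestor with each other than either does with Sclerella, so Sclerella is the least closely related of the three.

Sclerella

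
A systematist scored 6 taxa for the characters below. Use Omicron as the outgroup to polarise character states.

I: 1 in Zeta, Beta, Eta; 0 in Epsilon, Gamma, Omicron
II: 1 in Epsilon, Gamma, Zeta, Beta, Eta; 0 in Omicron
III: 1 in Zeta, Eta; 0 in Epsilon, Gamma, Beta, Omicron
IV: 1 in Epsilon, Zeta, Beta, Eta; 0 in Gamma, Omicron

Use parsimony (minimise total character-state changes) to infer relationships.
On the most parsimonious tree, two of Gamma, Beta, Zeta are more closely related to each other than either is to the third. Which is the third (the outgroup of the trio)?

Gamma

The outgroup has state '0' for every character, so '1' is the derived state throughout.
I: derived state '1' in Beta, Eta, and Zeta only — synapomorphy for {Beta, Eta, Zeta}.
II (derived state '1') is shared by all ingroup taxa — unites the whole ingroup.
Only Eta and Zeta show the derived state '1' for III, supporting them as a clade.
IV (derived state '1') is shared by Beta, Epsilon, Eta, and Zeta — a synapomorphy uniting that clade.
Most parsimonious ingroup topology: ((Epsilon,((Zeta,Eta),Beta)),Gamma).
Beta and Zeta share a more recent common ancestor with each other than either does with Gamma, so Gamma is the least closely related of the three.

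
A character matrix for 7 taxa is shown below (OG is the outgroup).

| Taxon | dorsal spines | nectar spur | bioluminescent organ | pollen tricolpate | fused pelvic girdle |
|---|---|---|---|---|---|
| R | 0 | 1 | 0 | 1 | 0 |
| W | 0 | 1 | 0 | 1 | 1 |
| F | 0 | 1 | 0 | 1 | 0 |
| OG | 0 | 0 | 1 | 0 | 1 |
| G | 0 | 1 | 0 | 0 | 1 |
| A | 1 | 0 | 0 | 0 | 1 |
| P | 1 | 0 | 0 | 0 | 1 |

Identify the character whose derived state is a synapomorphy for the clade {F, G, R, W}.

nectar spur

Character polarity is set by the outgroup: the derived state is whichever differs from the outgroup's state, so for bioluminescent organ, fused pelvic girdle the derived state is '0', and for the remaining characters it is '1'.
dorsal spines (derived state '1') is shared by A and P — a synapomorphy uniting that clade.
Only F, G, R, and W show the derived state '1' for nectar spur, supporting them as a clade.
bioluminescent organ (derived state '0') is shared by all ingroup taxa — unites the whole ingroup.
Only F, R, and W show the derived state '1' for pollen tricolpate, supporting them as a clade.
fused pelvic girdle (derived state '0') is shared by F and R — a synapomorphy uniting that clade.
Most parsimonious ingroup topology: ((G,((F,R),W)),(A,P)).
The clade {F, G, R, W} is supported by nectar spur: its derived state '1' occurs in exactly those taxa and in no other taxon (including the outgroup).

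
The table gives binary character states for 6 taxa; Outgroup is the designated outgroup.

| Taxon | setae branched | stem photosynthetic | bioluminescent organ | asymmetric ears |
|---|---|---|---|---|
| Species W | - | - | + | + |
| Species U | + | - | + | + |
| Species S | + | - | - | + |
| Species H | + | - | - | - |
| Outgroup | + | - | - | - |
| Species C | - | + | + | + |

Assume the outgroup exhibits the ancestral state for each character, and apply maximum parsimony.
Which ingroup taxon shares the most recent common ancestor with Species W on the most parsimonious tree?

Character polarity is set by the outgroup: the derived state is whichever differs from the outgroup's state, so for setae branched the derived state is '-', and for the remaining characters it is '+'.
Only Species C and Species W show the derived state '-' for setae branched, supporting them as a clade.
stem photosynthetic: derived state '+' in Species C only — an autapomorphy, so it tells us nothing about relationships among taxa.
bioluminescent organ: derived state '+' in Species C, Species U, and Species W only — synapomorphy for {Species C, Species U, Species W}.
asymmetric ears: derived state '+' in Species C, Species S, Species U, and Species W only — synapomorphy for {Species C, Species S, Species U, Species W}.
Most parsimonious ingroup topology: ((((Species C,Species W),Species U),Species S),Species H).
Species W and Species C form a cherry on this tree, so they are sister taxa.

Species C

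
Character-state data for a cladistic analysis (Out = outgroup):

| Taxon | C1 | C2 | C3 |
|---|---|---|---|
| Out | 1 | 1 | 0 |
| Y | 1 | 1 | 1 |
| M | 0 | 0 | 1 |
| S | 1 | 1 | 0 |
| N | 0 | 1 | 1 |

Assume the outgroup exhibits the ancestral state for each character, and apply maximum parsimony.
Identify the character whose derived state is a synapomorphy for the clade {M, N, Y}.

Character polarity is set by the outgroup: the derived state is whichever differs from the outgroup's state, so for C1, C2 the derived state is '0', and for the remaining characters it is '1'.
Only M and N show the derived state '0' for C1, supporting them as a clade.
C2 (derived state '0') is unique to M (autapomorphy; uninformative for grouping).
C3: derived state '1' in M, N, and Y only — synapomorphy for {M, N, Y}.
Most parsimonious ingroup topology: ((Y,(M,N)),S).
The clade {M, N, Y} is supported by C3: its derived state '1' occurs in exactly those taxa and in no other taxon (including the outgroup).

C3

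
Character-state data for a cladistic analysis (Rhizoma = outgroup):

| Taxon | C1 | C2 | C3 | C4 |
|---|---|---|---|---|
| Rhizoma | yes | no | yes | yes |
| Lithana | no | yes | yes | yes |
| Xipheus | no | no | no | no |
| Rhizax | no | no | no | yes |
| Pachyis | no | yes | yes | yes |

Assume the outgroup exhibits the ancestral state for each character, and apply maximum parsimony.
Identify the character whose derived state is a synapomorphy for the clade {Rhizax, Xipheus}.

C3

Character polarity is set by the outgroup: the derived state is whichever differs from the outgroup's state, so for C1, C3, C4 the derived state is 'no', and for the remaining characters it is 'yes'.
C1 (derived state 'no') is shared by all ingroup taxa — unites the whole ingroup.
Only Lithana and Pachyis show the derived state 'yes' for C2, supporting them as a clade.
Only Rhizax and Xipheus show the derived state 'no' for C3, supporting them as a clade.
C4: derived state 'no' in Xipheus only — an autapomorphy, so it tells us nothing about relationships among taxa.
Most parsimonious ingroup topology: ((Lithana,Pachyis),(Xipheus,Rhizax)).
The clade {Rhizax, Xipheus} is supported by C3: its derived state 'no' occurs in exactly those taxa and in no other taxon (including the outgroup).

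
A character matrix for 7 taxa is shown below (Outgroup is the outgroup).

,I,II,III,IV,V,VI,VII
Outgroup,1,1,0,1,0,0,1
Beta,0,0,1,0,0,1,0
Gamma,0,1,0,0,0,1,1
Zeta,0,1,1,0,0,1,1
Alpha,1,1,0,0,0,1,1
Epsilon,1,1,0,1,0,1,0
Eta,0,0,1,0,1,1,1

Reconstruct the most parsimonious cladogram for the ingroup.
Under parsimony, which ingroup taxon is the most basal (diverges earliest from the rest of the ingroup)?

Character polarity is set by the outgroup: the derived state is whichever differs from the outgroup's state, so for I, II, IV, VII the derived state is '0', and for the remaining characters it is '1'.
I: derived state '0' in Beta, Eta, Gamma, and Zeta only — synapomorphy for {Beta, Eta, Gamma, Zeta}.
II (derived state '0') is shared by Beta and Eta — a synapomorphy uniting that clade.
III (derived state '1') is shared by Beta, Eta, and Zeta — a synapomorphy uniting that clade.
IV: derived state '0' in Alpha, Beta, Eta, Gamma, and Zeta only — synapomorphy for {Alpha, Beta, Eta, Gamma, Zeta}.
V: derived state '1' in Eta only — an autapomorphy, so it tells us nothing about relationships among taxa.
VI (derived state '1') is shared by all ingroup taxa — unites the whole ingroup.
VII groups Beta and Epsilon, which is incompatible with the clades supported by the remaining characters; treating it as convergent (homoplasy) costs fewer steps than any alternative tree.
Most parsimonious ingroup topology: (((((Beta,Eta),Zeta),Gamma),Alpha),Epsilon).
Epsilon is sister to the clade containing all other ingroup taxa, so it is the earliest-diverging (most basal) ingroup lineage.

Epsilon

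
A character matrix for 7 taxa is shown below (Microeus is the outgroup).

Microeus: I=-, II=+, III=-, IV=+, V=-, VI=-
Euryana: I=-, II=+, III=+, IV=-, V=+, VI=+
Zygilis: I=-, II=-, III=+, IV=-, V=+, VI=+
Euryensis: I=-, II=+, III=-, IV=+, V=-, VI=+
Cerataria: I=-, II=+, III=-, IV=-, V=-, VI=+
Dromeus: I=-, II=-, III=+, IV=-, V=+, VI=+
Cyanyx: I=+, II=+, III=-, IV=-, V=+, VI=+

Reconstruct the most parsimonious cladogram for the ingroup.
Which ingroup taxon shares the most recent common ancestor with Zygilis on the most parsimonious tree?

Character polarity is set by the outgroup: the derived state is whichever differs from the outgroup's state, so for II, IV the derived state is '-', and for the remaining characters it is '+'.
I (derived state '+') is unique to Cyanyx (autapomorphy; uninformative for grouping).
Only Dromeus and Zygilis show the derived state '-' for II, supporting them as a clade.
Only Dromeus, Euryana, and Zygilis show the derived state '+' for III, supporting them as a clade.
IV (derived state '-') is shared by Cerataria, Cyanyx, Dromeus, Euryana, and Zygilis — a synapomorphy uniting that clade.
Only Cyanyx, Dromeus, Euryana, and Zygilis show the derived state '+' for V, supporting them as a clade.
All ingroup taxa share the derived state '+' for VI; it defines the ingroup but does not resolve relationships within it.
Most parsimonious ingroup topology: ((((Euryana,(Zygilis,Dromeus)),Cyanyx),Cerataria),Euryensis).
Zygilis and Dromeus form a cherry on this tree, so they are sister taxa.

Dromeus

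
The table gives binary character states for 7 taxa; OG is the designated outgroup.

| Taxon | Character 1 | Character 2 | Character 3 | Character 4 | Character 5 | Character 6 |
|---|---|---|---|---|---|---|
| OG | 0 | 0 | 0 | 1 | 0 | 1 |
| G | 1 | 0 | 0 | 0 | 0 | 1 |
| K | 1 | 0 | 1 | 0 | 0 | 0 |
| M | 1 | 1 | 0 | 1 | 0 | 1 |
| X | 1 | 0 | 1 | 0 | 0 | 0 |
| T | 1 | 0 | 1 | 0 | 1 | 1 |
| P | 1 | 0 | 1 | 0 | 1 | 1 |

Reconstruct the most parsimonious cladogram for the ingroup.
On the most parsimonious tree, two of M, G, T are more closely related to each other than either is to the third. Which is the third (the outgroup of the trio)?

M

Character polarity is set by the outgroup: the derived state is whichever differs from the outgroup's state, so for Character 4, Character 6 the derived state is '0', and for the remaining characters it is '1'.
Character 1 (derived state '1') is shared by all ingroup taxa — unites the whole ingroup.
Character 2: derived state '1' in M only — an autapomorphy, so it tells us nothing about relationships among taxa.
Character 3 (derived state '1') is shared by K, P, T, and X — a synapomorphy uniting that clade.
Only G, K, P, T, and X show the derived state '0' for Character 4, supporting them as a clade.
Character 5: derived state '1' in P and T only — synapomorphy for {P, T}.
Character 6: derived state '0' in K and X only — synapomorphy for {K, X}.
Most parsimonious ingroup topology: ((G,((K,X),(T,P))),M).
T and G share a more recent common ancestor with each other than either does with M, so M is the least closely related of the three.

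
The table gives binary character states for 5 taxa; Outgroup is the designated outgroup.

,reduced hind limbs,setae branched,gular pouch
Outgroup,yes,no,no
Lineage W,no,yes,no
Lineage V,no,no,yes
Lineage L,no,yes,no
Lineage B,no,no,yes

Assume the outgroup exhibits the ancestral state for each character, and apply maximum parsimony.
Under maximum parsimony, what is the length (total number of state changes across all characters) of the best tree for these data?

Character polarity is set by the outgroup: the derived state is whichever differs from the outgroup's state, so for reduced hind limbs the derived state is 'no', and for the remaining characters it is 'yes'.
All ingroup taxa share the derived state 'no' for reduced hind limbs; it defines the ingroup but does not resolve relationships within it.
setae branched (derived state 'yes') is shared by Lineage L and Lineage W — a synapomorphy uniting that clade.
gular pouch (derived state 'yes') is shared by Lineage B and Lineage V — a synapomorphy uniting that clade.
Most parsimonious ingroup topology: ((Lineage W,Lineage L),(Lineage V,Lineage B)).
Changes per character on this tree: reduced hind limbs: 1; setae branched: 1; gular pouch: 1.
Total = 3.

3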